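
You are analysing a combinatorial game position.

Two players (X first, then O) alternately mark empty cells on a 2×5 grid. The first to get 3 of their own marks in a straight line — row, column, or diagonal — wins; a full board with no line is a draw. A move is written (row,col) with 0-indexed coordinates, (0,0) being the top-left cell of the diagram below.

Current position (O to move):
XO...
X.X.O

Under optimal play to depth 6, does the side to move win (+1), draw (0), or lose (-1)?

value(XO.../X.X.O, O) = 0

ply 1, O at XO.../X.X.O | (0,2)=-1→XOO../X.X.O; (0,3)=-1→XO.O./X.X.O; (0,4)=-1→XO..O/X.X.O; (1,1)=+0→XO.../XOX.O*; (1,3)=-1→XO.../X.XOO
ply 2, X at XO.../XOX.O | (0,2)=+0→XOX../XOX.O*; (0,3)=+0→XO.X./XOX.O; (0,4)=+0→XO..X/XOX.O; (1,3)=+0→XO.../XOXXO
ply 3, O at XOX../XOX.O | (0,3)=+0→XOXO./XOX.O*; (0,4)=+0→XOX.O/XOX.O; (1,3)=+0→XOX../XOXOO
ply 4, X at XOXO./XOX.O | (0,4)=+0→XOXOX/XOX.O*; (1,3)=+0→XOXO./XOXXO
ply 5, O at XOXOX/XOX.O | (1,3)=+0→XOXOX/XOXOO*
ply 6: XOXOX/XOXOO is terminal +0 (X); from XO.../X.X.O depth 6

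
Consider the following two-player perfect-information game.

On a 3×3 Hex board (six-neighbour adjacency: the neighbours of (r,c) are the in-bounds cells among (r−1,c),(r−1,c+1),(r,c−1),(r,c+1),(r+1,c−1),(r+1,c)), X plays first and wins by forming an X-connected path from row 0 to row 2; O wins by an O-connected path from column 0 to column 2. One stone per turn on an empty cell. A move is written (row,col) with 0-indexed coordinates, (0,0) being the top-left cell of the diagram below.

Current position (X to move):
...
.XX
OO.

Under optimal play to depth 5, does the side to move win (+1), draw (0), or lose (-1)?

[.../.XX/OO.] X move#1: (0,0):-1/X../.XX/OO., (0,1):-1/.X./.XX/OO., (0,2):-1/..X/.XX/OO., (1,0):-1/.../XXX/OO., (2,2):+1/.../.XX/OOX*
[.../.XX/OOX] O move#2: (0,0):-1/O../.XX/OOX*, (0,1):-1/.O./.XX/OOX, (0,2):-1/..O/.XX/OOX, (1,0):-1/.../OXX/OOX
[O../.XX/OOX] X move#3: (0,1):+1/OX./.XX/OOX*, (0,2):+1/O.X/.XX/OOX, (1,0):+1/O../XXX/OOX
[OX./.XX/OOX] end (terminal -1, O#4); searched .../.XX/OO. to 5

value(.../.XX/OO., X) = +1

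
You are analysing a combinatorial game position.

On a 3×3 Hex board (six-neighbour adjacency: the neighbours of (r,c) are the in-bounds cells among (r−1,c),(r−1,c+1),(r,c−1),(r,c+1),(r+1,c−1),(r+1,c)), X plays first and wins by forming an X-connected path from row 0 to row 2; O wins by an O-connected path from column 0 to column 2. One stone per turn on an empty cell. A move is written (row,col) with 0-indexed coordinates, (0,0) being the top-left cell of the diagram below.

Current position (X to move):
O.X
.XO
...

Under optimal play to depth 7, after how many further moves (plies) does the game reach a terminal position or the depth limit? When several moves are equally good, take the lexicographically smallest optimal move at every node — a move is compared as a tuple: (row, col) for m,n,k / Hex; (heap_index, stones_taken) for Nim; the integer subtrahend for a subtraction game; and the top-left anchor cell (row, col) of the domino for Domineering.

PV length from [O.X/.XO/...]: 3 plies

ply 1, X at O.X/.XO/... | (0,1)=+1→OXX/.XO/...*; (1,0)=+1→O.X/XXO/...; (2,0)=+1→O.X/.XO/X..; (2,1)=+1→O.X/.XO/.X.; (2,2)=+1→O.X/.XO/..X
ply 2, O at OXX/.XO/... | (1,0)=-1→OXX/OXO/...*; (2,0)=-1→OXX/.XO/O..; (2,1)=-1→OXX/.XO/.O.; (2,2)=-1→OXX/.XO/..O
ply 3, X at OXX/OXO/... | (2,0)=+1→OXX/OXO/X..*; (2,1)=+1→OXX/OXO/.X.; (2,2)=+1→OXX/OXO/..X
ply 4: OXX/OXO/X.. is terminal -1 (O); from O.X/.XO/... depth 7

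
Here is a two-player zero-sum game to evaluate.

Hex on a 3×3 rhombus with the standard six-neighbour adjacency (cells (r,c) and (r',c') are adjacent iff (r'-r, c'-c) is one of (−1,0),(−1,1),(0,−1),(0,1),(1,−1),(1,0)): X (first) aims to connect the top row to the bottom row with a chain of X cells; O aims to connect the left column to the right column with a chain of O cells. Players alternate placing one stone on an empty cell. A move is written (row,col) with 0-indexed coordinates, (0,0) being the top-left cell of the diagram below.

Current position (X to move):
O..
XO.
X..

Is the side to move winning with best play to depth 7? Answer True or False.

ply 1, X at O../XO./X.. | (0,1)=+1→OX./XO./X..*; (0,2)=+1→O.X/XO./X..; (1,2)=+1→O../XOX/X..; (2,1)=-1→O../XO./XX.; (2,2)=-1→O../XO./X.X
ply 2: OX./XO./X.. is terminal -1 (O); from O../XO./X.. depth 7

X winning at [O../XO./X..]: True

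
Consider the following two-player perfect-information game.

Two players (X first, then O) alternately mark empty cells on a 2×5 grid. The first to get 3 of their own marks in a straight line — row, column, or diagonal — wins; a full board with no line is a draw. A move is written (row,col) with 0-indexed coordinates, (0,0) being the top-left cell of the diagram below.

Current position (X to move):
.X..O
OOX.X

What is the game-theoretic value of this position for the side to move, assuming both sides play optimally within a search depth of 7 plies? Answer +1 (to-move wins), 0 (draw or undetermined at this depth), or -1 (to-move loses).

ply 1, X at .X..O/OOX.X | (0,0)=+1→XX..O/OOX.X*; (0,2)=+1→.XX.O/OOX.X; (0,3)=+1→.X.XO/OOX.X; (1,3)=+1→.X..O/OOXXX
ply 2, O at XX..O/OOX.X | (0,2)=-1→XXO.O/OOX.X*; (0,3)=-1→XX.OO/OOX.X; (1,3)=-1→XX..O/OOXOX
ply 3, X at XXO.O/OOX.X | (0,3)=+0→XXOXO/OOX.X; (1,3)=+1→XXO.O/OOXXX*
ply 4: XXO.O/OOXXX is terminal -1 (O); from .X..O/OOX.X depth 7

value(.X..O/OOX.X, X) = +1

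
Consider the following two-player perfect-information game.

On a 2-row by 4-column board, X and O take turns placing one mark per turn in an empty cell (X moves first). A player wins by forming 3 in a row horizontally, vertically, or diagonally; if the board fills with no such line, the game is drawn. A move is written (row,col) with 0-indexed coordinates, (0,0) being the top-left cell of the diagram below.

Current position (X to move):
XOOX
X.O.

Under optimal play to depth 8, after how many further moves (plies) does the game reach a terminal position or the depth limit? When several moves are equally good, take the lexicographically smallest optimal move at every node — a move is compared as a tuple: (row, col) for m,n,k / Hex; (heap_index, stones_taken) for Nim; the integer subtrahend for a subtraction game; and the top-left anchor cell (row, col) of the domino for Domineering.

ply 1, X at XOOX/X.O. | (1,1)=+0→XOOX/XXO.*; (1,3)=+0→XOOX/X.OX
ply 2, O at XOOX/XXO. | (1,3)=+0→XOOX/XXOO*
ply 3: XOOX/XXOO is terminal +0 (X); from XOOX/X.O. depth 8

PV length from [XOOX/X.O.]: 2 plies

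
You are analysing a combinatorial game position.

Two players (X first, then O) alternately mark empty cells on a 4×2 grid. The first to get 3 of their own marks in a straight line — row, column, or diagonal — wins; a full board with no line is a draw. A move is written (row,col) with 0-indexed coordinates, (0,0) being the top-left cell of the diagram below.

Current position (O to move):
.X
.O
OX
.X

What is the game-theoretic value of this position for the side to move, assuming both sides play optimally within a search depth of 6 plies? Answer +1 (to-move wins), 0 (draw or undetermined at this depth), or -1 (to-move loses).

[.X/.O/OX/.X] O move#1: (0,0):+0/OX/.O/OX/.X, (1,0):+1/.X/OO/OX/.X*, (3,0):+0/.X/.O/OX/OX
[.X/OO/OX/.X] X move#2: (0,0):-1/XX/OO/OX/.X*, (3,0):-1/.X/OO/OX/XX
[XX/OO/OX/.X] O move#3: (3,0):+1/XX/OO/OX/OX*
[XX/OO/OX/OX] end (terminal -1, X#4); searched .X/.O/OX/.X to 6

value(.X/.O/OX/.X, O) = +1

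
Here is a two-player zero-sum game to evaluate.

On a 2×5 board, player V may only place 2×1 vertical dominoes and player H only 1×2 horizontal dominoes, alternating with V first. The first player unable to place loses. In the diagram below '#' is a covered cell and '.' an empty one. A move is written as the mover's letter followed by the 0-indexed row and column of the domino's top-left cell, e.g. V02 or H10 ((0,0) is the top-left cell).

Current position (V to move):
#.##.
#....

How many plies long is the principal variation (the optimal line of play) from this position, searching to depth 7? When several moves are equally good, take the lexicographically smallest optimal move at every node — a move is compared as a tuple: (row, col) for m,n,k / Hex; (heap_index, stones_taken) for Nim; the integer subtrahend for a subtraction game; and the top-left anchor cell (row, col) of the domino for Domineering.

[#.##./#....] V move#1: V01:-1/####./##...*, V04:-1/#.###/#...#
[####./##...] H move#2: H12:-1/####./####., H13:+1/####./##.##*
[####./##.##] end (terminal -1, V#3); searched #.##./#.... to 7

PV length from [#.##./#....]: 2 plies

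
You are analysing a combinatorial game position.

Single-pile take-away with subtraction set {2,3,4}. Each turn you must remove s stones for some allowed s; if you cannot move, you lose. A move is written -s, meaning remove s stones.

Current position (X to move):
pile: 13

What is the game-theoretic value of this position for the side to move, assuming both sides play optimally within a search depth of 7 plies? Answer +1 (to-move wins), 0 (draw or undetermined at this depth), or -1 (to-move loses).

ply 1, X at 13 | -2=-1→11*; -3=-1→10; -4=-1→9
ply 2, O at 11 | -2=-1→9; -3=-1→8; -4=+1→7*
ply 3, X at 7 | -2=-1→5*; -3=-1→4; -4=-1→3
ply 4, O at 5 | -2=-1→3; -3=-1→2; -4=+1→1*
ply 5: 1 is terminal -1 (X); from 13 depth 7

value(13, X) = -1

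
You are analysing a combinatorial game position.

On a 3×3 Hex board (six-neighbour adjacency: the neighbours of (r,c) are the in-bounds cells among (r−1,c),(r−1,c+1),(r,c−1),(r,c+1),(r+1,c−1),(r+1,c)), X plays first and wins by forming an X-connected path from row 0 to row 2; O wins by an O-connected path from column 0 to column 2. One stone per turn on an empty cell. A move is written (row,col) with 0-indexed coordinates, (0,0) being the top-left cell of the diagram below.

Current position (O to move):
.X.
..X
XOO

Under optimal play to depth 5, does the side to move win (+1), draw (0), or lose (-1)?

ply 1, O at .X./..X/XOO | (0,0)=-1→OX./..X/XOO*; (0,2)=-1→.XO/..X/XOO; (1,0)=-1→.X./O.X/XOO; (1,1)=-1→.X./.OX/XOO
ply 2, X at OX./..X/XOO | (0,2)=+1→OXX/..X/XOO*; (1,0)=+1→OX./X.X/XOO; (1,1)=+1→OX./.XX/XOO
ply 3, O at OXX/..X/XOO | (1,0)=-1→OXX/O.X/XOO*; (1,1)=-1→OXX/.OX/XOO
ply 4, X at OXX/O.X/XOO | (1,1)=+1→OXX/OXX/XOO*
ply 5: OXX/OXX/XOO is terminal -1 (O); from .X./..X/XOO depth 5

value(.X./..X/XOO, O) = -1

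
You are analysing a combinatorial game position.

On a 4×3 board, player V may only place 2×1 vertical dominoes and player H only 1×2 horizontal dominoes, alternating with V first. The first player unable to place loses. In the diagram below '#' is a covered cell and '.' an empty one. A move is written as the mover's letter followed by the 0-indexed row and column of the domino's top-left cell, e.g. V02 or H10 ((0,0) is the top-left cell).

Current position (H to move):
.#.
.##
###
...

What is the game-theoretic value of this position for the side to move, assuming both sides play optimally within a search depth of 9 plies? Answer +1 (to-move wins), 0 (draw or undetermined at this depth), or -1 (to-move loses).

[.#./.##/###/...] H move#1: H30:-1/.#./.##/###/##.*, H31:-1/.#./.##/###/.##
[.#./.##/###/##.] V move#2: V00:+1/##./###/###/##.*
[##./###/###/##.] end (terminal -1, H#3); searched .#./.##/###/... to 9

value(.#./.##/###/..., H) = -1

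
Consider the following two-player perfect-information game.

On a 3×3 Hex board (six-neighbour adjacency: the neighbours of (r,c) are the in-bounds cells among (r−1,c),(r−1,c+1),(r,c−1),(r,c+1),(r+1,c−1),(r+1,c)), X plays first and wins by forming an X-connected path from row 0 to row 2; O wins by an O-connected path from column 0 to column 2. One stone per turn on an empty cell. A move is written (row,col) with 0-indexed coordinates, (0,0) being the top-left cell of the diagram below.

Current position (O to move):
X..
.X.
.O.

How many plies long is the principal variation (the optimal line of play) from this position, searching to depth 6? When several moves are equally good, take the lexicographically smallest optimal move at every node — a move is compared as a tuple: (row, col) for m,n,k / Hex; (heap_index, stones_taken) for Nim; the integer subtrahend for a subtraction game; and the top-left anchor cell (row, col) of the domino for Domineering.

PV length from [X../.X./.O.]: 5 plies

p1 O@[X../.X./.O.]: (0,1)[XO./.X./.O.]-1 (0,2)[X.O/.X./.O.]-1 (1,0)[X../OX./.O.]-1 (1,2)[X../.XO/.O.]-1 (2,0)[X../.X./OO.]+1* (2,2)[X../.X./.OO]-1
p2 X@[X../.X./OO.]: (0,1)[XX./.X./OO.]-1* (0,2)[X.X/.X./OO.]-1 (1,0)[X../XX./OO.]-1 (1,2)[X../.XX/OO.]-1 (2,2)[X../.X./OOX]-1
p3 O@[XX./.X./OO.]: (0,2)[XXO/.X./OO.]+1* (1,0)[XX./OX./OO.]+1 (1,2)[XX./.XO/OO.]+1 (2,2)[XX./.X./OOO]+1
p4 X@[XXO/.X./OO.]: (1,0)[XXO/XX./OO.]-1* (1,2)[XXO/.XX/OO.]-1 (2,2)[XXO/.X./OOX]-1
p5 O@[XXO/XX./OO.]: (1,2)[XXO/XXO/OO.]+1* (2,2)[XXO/XX./OOO]+1
p6 X@[XXO/XXO/OO.] terminal -1; root [X../.X./.O.] d6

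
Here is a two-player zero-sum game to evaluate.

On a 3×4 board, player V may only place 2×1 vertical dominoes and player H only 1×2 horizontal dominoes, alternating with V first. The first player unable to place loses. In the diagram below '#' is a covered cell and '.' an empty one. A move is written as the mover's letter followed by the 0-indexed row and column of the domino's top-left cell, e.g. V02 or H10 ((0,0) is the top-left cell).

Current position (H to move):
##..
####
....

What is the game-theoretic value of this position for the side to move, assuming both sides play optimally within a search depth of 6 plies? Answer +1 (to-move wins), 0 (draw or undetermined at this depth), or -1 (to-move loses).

value(##../####/...., H) = +1

ply 1, H at ##../####/.... | H02=+1→####/####/....*; H20=+1→##../####/##..; H21=+1→##../####/.##.; H22=+1→##../####/..##
ply 2: ####/####/.... is terminal -1 (V); from ##../####/.... depth 6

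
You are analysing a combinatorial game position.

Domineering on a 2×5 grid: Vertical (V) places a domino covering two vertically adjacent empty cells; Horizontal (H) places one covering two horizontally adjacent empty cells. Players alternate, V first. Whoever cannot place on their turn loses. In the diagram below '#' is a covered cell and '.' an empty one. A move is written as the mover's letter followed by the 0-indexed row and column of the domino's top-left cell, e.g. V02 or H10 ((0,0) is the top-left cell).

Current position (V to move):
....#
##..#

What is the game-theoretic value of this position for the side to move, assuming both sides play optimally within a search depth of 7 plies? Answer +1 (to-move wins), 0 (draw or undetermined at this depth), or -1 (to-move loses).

value(....#/##..#, V) = +1

p1 V@[....#/##..#]: V02[..#.#/###.#]+1* V03[...##/##.##]-1
p2 H@[..#.#/###.#]: H00[###.#/###.#]-1*
p3 V@[###.#/###.#]: V03[#####/#####]+1*
p4 H@[#####/#####] terminal -1; root [....#/##..#] d7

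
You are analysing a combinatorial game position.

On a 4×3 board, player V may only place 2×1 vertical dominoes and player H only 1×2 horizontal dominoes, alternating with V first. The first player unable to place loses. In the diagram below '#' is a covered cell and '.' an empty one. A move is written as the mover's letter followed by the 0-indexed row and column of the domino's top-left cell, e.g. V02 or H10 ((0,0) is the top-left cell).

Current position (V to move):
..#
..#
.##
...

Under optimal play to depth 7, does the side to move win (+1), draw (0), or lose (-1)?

ply 1, V at ..#/..#/.##/... | V00=+1→#.#/#.#/.##/...*; V01=+1→.##/.##/.##/...; V10=-1→..#/#.#/###/...; V20=-1→..#/..#/###/#..
ply 2, H at #.#/#.#/.##/... | H30=-1→#.#/#.#/.##/##.*; H31=-1→#.#/#.#/.##/.##
ply 3, V at #.#/#.#/.##/##. | V01=+1→###/###/.##/##.*
ply 4: ###/###/.##/##. is terminal -1 (H); from ..#/..#/.##/... depth 7

value(..#/..#/.##/..., V) = +1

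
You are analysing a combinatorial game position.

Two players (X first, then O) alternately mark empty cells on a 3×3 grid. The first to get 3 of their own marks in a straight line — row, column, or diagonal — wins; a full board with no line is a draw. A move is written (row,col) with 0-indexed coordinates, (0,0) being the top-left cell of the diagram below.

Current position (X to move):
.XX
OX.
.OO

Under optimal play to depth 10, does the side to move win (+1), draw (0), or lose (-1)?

[.XX/OX./.OO] X move#1: (0,0):+1/XXX/OX./.OO*, (1,2):-1/.XX/OXX/.OO, (2,0):+1/.XX/OX./XOO
[XXX/OX./.OO] end (terminal -1, O#2); searched .XX/OX./.OO to 10

value(.XX/OX./.OO, X) = +1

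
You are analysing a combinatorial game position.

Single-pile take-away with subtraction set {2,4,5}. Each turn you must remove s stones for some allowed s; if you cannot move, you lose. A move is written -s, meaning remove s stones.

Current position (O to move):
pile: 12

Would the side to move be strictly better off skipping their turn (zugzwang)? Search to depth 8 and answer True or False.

[12] O move#1: -2:-1/10, -4:+1/8*, -5:+1/7
[8] X move#2: -2:-1/6*, -4:-1/4, -5:-1/3
[6] O move#3: -2:-1/4, -4:-1/2, -5:+1/1*
[1] end (terminal -1, X#4); searched 12 to 8
pass branch (X moves first from the same position):
  | [12] X move#1: -2:-1/10, -4:+1/8*, -5:+1/7
  | [8] O move#2: -2:-1/6*, -4:-1/4, -5:-1/3
  | [6] X move#3: -2:-1/4, -4:-1/2, -5:+1/1*
  | [1] end (terminal -1, O#4); searched 12 to 8
O moving scores +1; O passing scores -1

zugzwang(12, O) = False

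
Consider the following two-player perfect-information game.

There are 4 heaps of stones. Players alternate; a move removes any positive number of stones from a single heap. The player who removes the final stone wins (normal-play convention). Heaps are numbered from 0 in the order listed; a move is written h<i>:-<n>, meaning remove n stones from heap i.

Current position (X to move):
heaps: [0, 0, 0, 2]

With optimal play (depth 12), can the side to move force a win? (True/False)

p1 X@[(0,0,0,2)]: h3:-1[(0,0,0,1)]-1 h3:-2[(0,0,0,0)]+1*
p2 O@[(0,0,0,0)] terminal -1; root [(0,0,0,2)] d12

X winning at [(0,0,0,2)]: True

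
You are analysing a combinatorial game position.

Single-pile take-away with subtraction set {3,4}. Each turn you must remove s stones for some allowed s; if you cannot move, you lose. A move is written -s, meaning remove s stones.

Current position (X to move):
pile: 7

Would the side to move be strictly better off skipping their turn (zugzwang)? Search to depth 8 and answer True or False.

zugzwang(7, X) = True

[7] X move#1: -3:-1/4*, -4:-1/3
[4] O move#2: -3:+1/1*, -4:+1/0
[1] end (terminal -1, X#3); searched 7 to 8
suppose X passes — search the same position with O to move:
pass> [7] O move#1: -3:-1/4*, -4:-1/3
pass> [4] X move#2: -3:+1/1*, -4:+1/0
pass> [1] end (terminal -1, O#3); searched 7 to 8
for X: play -1, pass +1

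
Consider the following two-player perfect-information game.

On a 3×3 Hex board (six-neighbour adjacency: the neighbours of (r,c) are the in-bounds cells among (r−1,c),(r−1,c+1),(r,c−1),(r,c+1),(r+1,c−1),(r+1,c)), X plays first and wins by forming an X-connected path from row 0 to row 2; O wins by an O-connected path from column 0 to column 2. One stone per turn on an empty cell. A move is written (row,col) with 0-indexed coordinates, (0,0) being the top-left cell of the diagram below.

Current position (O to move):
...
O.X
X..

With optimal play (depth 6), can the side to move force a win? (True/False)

[.../O.X/X..] O move#1: (0,0):-1/O../O.X/X.., (0,1):-1/.O./O.X/X.., (0,2):+1/..O/O.X/X..*, (1,1):-1/.../OOX/X.., (2,1):-1/.../O.X/XO., (2,2):-1/.../O.X/X.O
[..O/O.X/X..] X move#2: (0,0):-1/X.O/O.X/X..*, (0,1):-1/.XO/O.X/X.., (1,1):-1/..O/OXX/X.., (2,1):-1/..O/O.X/XX., (2,2):-1/..O/O.X/X.X
[X.O/O.X/X..] O move#3: (0,1):+1/XOO/O.X/X..*, (1,1):+1/X.O/OOX/X.., (2,1):+1/X.O/O.X/XO., (2,2):+1/X.O/O.X/X.O
[XOO/O.X/X..] end (terminal -1, X#4); searched .../O.X/X.. to 6

O winning at [.../O.X/X..]: True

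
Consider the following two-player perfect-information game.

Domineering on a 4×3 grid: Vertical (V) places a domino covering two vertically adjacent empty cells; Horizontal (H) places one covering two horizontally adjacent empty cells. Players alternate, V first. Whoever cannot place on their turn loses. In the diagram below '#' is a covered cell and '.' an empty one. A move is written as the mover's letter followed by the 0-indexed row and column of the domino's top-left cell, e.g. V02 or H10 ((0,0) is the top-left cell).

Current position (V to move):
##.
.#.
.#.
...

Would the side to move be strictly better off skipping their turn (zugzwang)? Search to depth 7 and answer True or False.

zugzwang(##./.#./.#./..., V) = False

ply 1, V at ##./.#./.#./... | V02=+1→###/.##/.#./...*; V10=+1→##./##./##./...; V12=+1→##./.##/.##/...; V20=+1→##./.#./##./#..; V22=+1→##./.#./.##/..#
ply 2, H at ###/.##/.#./... | H30=-1→###/.##/.#./##.*; H31=-1→###/.##/.#./.##
ply 3, V at ###/.##/.#./##. | V10=+1→###/###/##./##.*; V22=+1→###/.##/.##/###
ply 4: ###/###/##./##. is terminal -1 (H); from ##./.#./.#./... depth 7
suppose V passes — search the same position with H to move:
pass> ply 1, H at ##./.#./.#./... | H30=-1→##./.#./.#./##.*; H31=-1→##./.#./.#./.##
pass> ply 2, V at ##./.#./.#./##. | V02=+1→###/.##/.#./##.*; V10=+1→##./##./##./##.; V12=+1→##./.##/.##/##.; V22=+1→##./.#./.##/###
pass> ply 3: ###/.##/.#./##. is terminal -1 (H); from ##./.#./.#./... depth 7
for V: play +1, pass +1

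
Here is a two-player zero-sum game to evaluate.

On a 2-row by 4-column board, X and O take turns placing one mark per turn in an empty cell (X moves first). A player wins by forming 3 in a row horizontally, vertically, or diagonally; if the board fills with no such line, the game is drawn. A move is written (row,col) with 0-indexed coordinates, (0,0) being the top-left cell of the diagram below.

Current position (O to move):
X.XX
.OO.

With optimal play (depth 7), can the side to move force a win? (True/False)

O winning at [X.XX/.OO.]: True

[X.XX/.OO.] O move#1: (0,1):+1/XOXX/.OO.*, (1,0):+1/X.XX/OOO., (1,3):+1/X.XX/.OOO
[XOXX/.OO.] X move#2: (1,0):-1/XOXX/XOO.*, (1,3):-1/XOXX/.OOX
[XOXX/XOO.] O move#3: (1,3):+1/XOXX/XOOO*
[XOXX/XOOO] end (terminal -1, X#4); searched X.XX/.OO. to 7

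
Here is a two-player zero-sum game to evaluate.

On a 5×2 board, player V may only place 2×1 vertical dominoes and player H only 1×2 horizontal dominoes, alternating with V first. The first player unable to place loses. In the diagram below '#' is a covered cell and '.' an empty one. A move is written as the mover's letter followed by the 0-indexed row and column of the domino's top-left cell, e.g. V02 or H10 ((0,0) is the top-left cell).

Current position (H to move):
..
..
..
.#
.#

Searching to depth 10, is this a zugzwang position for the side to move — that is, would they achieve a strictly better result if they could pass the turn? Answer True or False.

[../../../.#/.#] H move#1: H00:-1/##/../../.#/.#, H10:+1/../##/../.#/.#*, H20:-1/../../##/.#/.#
[../##/../.#/.#] V move#2: V20:-1/../##/#./##/.#*, V30:-1/../##/../##/##
[../##/#./##/.#] H move#3: H00:+1/##/##/#./##/.#*
[##/##/#./##/.#] end (terminal -1, V#4); searched ../../../.#/.# to 10
if H skipped the turn, V would face:
~ [../../../.#/.#] V move#1: V00:+1/#./#./../.#/.#*, V01:+1/.#/.#/../.#/.#, V10:+1/../#./#./.#/.#, V11:+1/../.#/.#/.#/.#, V20:-1/../../#./##/.#, V30:-1/../../../##/##
~ [#./#./../.#/.#] H move#2: H20:-1/#./#./##/.#/.#*
~ [#./#./##/.#/.#] V move#3: V01:+1/##/##/##/.#/.#*, V30:+1/#./#./##/##/##
~ [##/##/##/.#/.#] end (terminal -1, H#4); searched ../../../.#/.# to 10
compare (H): move=+1 vs pass=-1

zugzwang(../../../.#/.#, H) = False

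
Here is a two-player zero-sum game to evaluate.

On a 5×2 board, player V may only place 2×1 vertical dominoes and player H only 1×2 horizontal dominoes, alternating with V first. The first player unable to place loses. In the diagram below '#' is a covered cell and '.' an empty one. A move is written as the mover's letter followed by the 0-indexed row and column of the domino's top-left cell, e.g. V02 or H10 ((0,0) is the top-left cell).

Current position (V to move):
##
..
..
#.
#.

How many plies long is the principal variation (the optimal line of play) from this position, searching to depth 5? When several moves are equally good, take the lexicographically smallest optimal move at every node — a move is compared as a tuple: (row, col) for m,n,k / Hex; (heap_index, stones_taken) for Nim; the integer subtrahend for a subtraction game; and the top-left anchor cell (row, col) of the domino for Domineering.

PV length from [##/../../#./#.]: 1 ply

ply 1, V at ##/../../#./#. | V10=+1→##/#./#./#./#.*; V11=+1→##/.#/.#/#./#.; V21=-1→##/../.#/##/#.; V31=-1→##/../../##/##
ply 2: ##/#./#./#./#. is terminal -1 (H); from ##/../../#./#. depth 5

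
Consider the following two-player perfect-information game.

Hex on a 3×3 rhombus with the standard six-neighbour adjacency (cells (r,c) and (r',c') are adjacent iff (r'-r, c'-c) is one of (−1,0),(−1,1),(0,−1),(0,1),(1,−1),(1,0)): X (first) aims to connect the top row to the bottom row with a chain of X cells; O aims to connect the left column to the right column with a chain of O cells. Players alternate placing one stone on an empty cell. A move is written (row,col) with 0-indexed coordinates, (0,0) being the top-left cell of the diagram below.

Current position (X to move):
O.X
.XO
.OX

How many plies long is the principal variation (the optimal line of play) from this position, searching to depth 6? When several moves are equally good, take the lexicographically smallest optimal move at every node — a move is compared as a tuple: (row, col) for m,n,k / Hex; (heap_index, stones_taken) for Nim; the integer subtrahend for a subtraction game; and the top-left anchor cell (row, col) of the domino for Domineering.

p1 X@[O.X/.XO/.OX]: (0,1)[OXX/.XO/.OX]-1 (1,0)[O.X/XXO/.OX]-1 (2,0)[O.X/.XO/XOX]+1*
p2 O@[O.X/.XO/XOX] terminal -1; root [O.X/.XO/.OX] d6

PV length from [O.X/.XO/.OX]: 1 ply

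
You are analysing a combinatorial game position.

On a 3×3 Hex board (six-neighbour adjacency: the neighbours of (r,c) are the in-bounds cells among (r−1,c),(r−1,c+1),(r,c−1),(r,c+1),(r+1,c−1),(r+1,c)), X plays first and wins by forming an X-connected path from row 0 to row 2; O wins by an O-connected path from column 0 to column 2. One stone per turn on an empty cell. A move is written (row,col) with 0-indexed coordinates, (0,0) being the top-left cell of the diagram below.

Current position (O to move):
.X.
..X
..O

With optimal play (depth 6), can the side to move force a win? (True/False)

O winning at [.X./..X/..O]: True

p1 O@[.X./..X/..O]: (0,0)[OX./..X/..O]-1 (0,2)[.XO/..X/..O]-1 (1,0)[.X./O.X/..O]-1 (1,1)[.X./.OX/..O]+1* (2,0)[.X./..X/O.O]-1 (2,1)[.X./..X/.OO]-1
p2 X@[.X./.OX/..O]: (0,0)[XX./.OX/..O]-1* (0,2)[.XX/.OX/..O]-1 (1,0)[.X./XOX/..O]-1 (2,0)[.X./.OX/X.O]-1 (2,1)[.X./.OX/.XO]-1
p3 O@[XX./.OX/..O]: (0,2)[XXO/.OX/..O]+1* (1,0)[XX./OOX/..O]+1 (2,0)[XX./.OX/O.O]+1 (2,1)[XX./.OX/.OO]+1
p4 X@[XXO/.OX/..O]: (1,0)[XXO/XOX/..O]-1* (2,0)[XXO/.OX/X.O]-1 (2,1)[XXO/.OX/.XO]-1
p5 O@[XXO/XOX/..O]: (2,0)[XXO/XOX/O.O]+1* (2,1)[XXO/XOX/.OO]-1
p6 X@[XXO/XOX/O.O] terminal -1; root [.X./..X/..O] d6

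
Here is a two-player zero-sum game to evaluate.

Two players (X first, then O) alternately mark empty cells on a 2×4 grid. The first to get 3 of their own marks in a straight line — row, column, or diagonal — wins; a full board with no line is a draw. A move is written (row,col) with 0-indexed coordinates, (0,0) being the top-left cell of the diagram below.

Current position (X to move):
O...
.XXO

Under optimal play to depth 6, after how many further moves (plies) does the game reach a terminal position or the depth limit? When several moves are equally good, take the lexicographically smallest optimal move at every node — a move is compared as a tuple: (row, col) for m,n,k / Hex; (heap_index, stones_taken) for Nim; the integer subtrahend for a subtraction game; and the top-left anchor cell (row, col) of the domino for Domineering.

PV length from [O.../.XXO]: 1 ply

[O.../.XXO] X move#1: (0,1):+0/OX../.XXO, (0,2):+0/O.X./.XXO, (0,3):+0/O..X/.XXO, (1,0):+1/O.../XXXO*
[O.../XXXO] end (terminal -1, O#2); searched O.../.XXO to 6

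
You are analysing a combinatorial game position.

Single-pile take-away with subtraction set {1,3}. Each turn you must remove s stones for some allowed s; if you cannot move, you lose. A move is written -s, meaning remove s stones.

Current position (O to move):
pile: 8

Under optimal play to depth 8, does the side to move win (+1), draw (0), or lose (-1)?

value(8, O) = -1

[8] O move#1: -1:-1/7*, -3:-1/5
[7] X move#2: -1:+1/6*, -3:+1/4
[6] O move#3: -1:-1/5*, -3:-1/3
[5] X move#4: -1:+1/4*, -3:+1/2
[4] O move#5: -1:-1/3*, -3:-1/1
[3] X move#6: -1:+1/2*, -3:+1/0
[2] O move#7: -1:-1/1*
[1] X move#8: -1:+1/0*
[0] end (terminal -1, O#9); searched 8 to 8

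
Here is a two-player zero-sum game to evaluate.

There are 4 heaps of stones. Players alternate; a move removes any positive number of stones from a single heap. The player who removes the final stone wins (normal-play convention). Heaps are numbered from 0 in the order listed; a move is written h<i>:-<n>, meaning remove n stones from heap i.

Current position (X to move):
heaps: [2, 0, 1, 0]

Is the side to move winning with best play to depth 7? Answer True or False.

X winning at [(2,0,1,0)]: True

ply 1, X at (2,0,1,0) | h0:-1=+1→(1,0,1,0)*; h0:-2=-1→(0,0,1,0); h2:-1=-1→(2,0,0,0)
ply 2, O at (1,0,1,0) | h0:-1=-1→(0,0,1,0)*; h2:-1=-1→(1,0,0,0)
ply 3, X at (0,0,1,0) | h2:-1=+1→(0,0,0,0)*
ply 4: (0,0,0,0) is terminal -1 (O); from (2,0,1,0) depth 7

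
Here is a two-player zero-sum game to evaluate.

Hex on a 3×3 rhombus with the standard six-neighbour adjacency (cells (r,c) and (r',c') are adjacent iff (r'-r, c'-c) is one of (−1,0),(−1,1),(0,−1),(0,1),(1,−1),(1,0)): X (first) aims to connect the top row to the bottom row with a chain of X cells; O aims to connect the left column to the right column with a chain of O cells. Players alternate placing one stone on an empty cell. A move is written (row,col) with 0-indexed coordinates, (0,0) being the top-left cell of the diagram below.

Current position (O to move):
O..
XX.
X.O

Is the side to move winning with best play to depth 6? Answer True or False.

O winning at [O../XX./X.O]: False

p1 O@[O../XX./X.O]: (0,1)[OO./XX./X.O]-1* (0,2)[O.O/XX./X.O]-1 (1,2)[O../XXO/X.O]-1 (2,1)[O../XX./XOO]-1
p2 X@[OO./XX./X.O]: (0,2)[OOX/XX./X.O]+1* (1,2)[OO./XXX/X.O]-1 (2,1)[OO./XX./XXO]-1
p3 O@[OOX/XX./X.O] terminal -1; root [O../XX./X.O] d6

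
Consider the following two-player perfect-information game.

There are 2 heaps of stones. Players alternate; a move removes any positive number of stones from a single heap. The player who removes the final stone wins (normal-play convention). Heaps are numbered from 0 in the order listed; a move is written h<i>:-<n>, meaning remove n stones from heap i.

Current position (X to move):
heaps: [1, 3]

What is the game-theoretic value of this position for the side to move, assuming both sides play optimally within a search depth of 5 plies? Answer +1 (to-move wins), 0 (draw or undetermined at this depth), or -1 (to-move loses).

value((1,3), X) = +1

[(1,3)] X move#1: h0:-1:-1/(0,3), h1:-1:-1/(1,2), h1:-2:+1/(1,1)*, h1:-3:-1/(1,0)
[(1,1)] O move#2: h0:-1:-1/(0,1)*, h1:-1:-1/(1,0)
[(0,1)] X move#3: h1:-1:+1/(0,0)*
[(0,0)] end (terminal -1, O#4); searched (1,3) to 5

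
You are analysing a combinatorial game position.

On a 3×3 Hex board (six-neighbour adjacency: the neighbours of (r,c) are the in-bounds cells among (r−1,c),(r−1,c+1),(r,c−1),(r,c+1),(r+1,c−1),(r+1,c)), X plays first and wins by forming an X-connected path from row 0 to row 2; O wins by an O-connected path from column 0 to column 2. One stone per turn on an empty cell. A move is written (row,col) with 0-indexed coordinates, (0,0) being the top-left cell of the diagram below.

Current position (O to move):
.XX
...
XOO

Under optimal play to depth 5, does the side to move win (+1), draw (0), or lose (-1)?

value(.XX/.../XOO, O) = -1

ply 1, O at .XX/.../XOO | (0,0)=-1→OXX/.../XOO*; (1,0)=-1→.XX/O../XOO; (1,1)=-1→.XX/.O./XOO; (1,2)=-1→.XX/..O/XOO
ply 2, X at OXX/.../XOO | (1,0)=+1→OXX/X../XOO*; (1,1)=+1→OXX/.X./XOO; (1,2)=+1→OXX/..X/XOO
ply 3: OXX/X../XOO is terminal -1 (O); from .XX/.../XOO depth 5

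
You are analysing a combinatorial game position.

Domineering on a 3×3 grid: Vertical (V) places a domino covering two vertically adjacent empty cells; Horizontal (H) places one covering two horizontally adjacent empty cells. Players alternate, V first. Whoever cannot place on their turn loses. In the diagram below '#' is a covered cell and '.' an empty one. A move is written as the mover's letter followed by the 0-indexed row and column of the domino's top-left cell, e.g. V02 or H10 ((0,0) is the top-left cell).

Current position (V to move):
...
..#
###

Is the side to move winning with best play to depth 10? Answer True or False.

V winning at [.../..#/###]: True

[.../..#/###] V move#1: V00:-1/#../#.#/###, V01:+1/.#./.##/###*
[.#./.##/###] end (terminal -1, H#2); searched .../..#/### to 10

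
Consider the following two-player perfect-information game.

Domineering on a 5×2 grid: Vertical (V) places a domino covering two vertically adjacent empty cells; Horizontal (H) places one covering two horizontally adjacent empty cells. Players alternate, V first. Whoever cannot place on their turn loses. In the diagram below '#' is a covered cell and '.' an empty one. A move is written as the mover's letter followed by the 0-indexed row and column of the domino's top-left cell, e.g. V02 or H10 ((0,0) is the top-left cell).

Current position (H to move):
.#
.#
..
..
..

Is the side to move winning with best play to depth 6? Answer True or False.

ply 1, H at .#/.#/../../.. | H20=-1→.#/.#/##/../..; H30=+1→.#/.#/../##/..*; H40=-1→.#/.#/../../##
ply 2, V at .#/.#/../##/.. | V00=-1→##/##/../##/..*; V10=-1→.#/##/#./##/..
ply 3, H at ##/##/../##/.. | H20=+1→##/##/##/##/..*; H40=+1→##/##/../##/##
ply 4: ##/##/##/##/.. is terminal -1 (V); from .#/.#/../../.. depth 6

H winning at [.#/.#/../../..]: True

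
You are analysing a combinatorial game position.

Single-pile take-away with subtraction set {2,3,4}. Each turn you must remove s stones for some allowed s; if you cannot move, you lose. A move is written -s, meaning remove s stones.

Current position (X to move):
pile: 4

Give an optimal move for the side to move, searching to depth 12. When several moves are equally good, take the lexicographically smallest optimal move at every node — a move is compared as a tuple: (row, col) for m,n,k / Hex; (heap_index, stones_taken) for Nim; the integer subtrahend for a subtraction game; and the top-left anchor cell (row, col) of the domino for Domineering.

p1 X@[4]: -2[2]-1 -3[1]+1* -4[0]+1
p2 O@[1] terminal -1; root [4] d12

X's best at [4]: -3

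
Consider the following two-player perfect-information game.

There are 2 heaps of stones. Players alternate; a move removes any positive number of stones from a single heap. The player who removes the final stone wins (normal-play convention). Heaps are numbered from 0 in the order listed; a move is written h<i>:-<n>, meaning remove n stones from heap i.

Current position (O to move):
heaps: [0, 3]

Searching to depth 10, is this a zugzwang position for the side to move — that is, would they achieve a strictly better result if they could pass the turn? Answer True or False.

zugzwang((0,3), O) = False

[(0,3)] O move#1: h1:-1:-1/(0,2), h1:-2:-1/(0,1), h1:-3:+1/(0,0)*
[(0,0)] end (terminal -1, X#2); searched (0,3) to 10
if O skipped the turn, X would face:
~ [(0,3)] X move#1: h1:-1:-1/(0,2), h1:-2:-1/(0,1), h1:-3:+1/(0,0)*
~ [(0,0)] end (terminal -1, O#2); searched (0,3) to 10
compare (O): move=+1 vs pass=-1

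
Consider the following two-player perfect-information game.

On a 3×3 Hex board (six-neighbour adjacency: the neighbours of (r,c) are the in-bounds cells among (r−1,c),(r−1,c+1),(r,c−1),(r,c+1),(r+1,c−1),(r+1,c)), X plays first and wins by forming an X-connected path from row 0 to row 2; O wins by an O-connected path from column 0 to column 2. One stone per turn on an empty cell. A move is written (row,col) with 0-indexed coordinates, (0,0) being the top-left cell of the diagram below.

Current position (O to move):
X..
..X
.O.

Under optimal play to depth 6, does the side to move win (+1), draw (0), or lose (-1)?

p1 O@[X../..X/.O.]: (0,1)[XO./..X/.O.]-1 (0,2)[X.O/..X/.O.]-1 (1,0)[X../O.X/.O.]-1 (1,1)[X../.OX/.O.]+1* (2,0)[X../..X/OO.]-1 (2,2)[X../..X/.OO]-1
p2 X@[X../.OX/.O.]: (0,1)[XX./.OX/.O.]-1* (0,2)[X.X/.OX/.O.]-1 (1,0)[X../XOX/.O.]-1 (2,0)[X../.OX/XO.]-1 (2,2)[X../.OX/.OX]-1
p3 O@[XX./.OX/.O.]: (0,2)[XXO/.OX/.O.]+1* (1,0)[XX./OOX/.O.]+1 (2,0)[XX./.OX/OO.]+1 (2,2)[XX./.OX/.OO]+1
p4 X@[XXO/.OX/.O.]: (1,0)[XXO/XOX/.O.]-1* (2,0)[XXO/.OX/XO.]-1 (2,2)[XXO/.OX/.OX]-1
p5 O@[XXO/XOX/.O.]: (2,0)[XXO/XOX/OO.]+1* (2,2)[XXO/XOX/.OO]-1
p6 X@[XXO/XOX/OO.] terminal -1; root [X../..X/.O.] d6

value(X../..X/.O., O) = +1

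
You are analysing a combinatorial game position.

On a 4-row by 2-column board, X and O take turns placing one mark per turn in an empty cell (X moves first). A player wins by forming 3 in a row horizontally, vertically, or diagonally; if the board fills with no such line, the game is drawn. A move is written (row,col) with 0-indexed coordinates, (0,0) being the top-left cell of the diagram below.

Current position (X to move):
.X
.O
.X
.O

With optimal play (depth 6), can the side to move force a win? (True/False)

[.X/.O/.X/.O] X move#1: (0,0):+0/XX/.O/.X/.O*, (1,0):+0/.X/XO/.X/.O, (2,0):+0/.X/.O/XX/.O, (3,0):+0/.X/.O/.X/XO
[XX/.O/.X/.O] O move#2: (1,0):+0/XX/OO/.X/.O*, (2,0):+0/XX/.O/OX/.O, (3,0):+0/XX/.O/.X/OO
[XX/OO/.X/.O] X move#3: (2,0):+0/XX/OO/XX/.O*, (3,0):+0/XX/OO/.X/XO
[XX/OO/XX/.O] O move#4: (3,0):+0/XX/OO/XX/OO*
[XX/OO/XX/OO] end (terminal +0, X#5); searched .X/.O/.X/.O to 6

X winning at [.X/.O/.X/.O]: False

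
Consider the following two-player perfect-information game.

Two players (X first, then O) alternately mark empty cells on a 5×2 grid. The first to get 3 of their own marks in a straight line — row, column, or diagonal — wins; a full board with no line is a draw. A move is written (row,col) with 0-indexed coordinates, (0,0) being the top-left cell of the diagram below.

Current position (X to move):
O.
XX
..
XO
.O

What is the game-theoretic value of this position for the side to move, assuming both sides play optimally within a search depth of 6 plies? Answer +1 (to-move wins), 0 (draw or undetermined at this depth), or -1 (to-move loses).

value(O./XX/../XO/.O, X) = +1

p1 X@[O./XX/../XO/.O]: (0,1)[OX/XX/../XO/.O]-1 (2,0)[O./XX/X./XO/.O]+1* (2,1)[O./XX/.X/XO/.O]+1 (4,0)[O./XX/../XO/XO]-1
p2 O@[O./XX/X./XO/.O] terminal -1; root [O./XX/../XO/.O] d6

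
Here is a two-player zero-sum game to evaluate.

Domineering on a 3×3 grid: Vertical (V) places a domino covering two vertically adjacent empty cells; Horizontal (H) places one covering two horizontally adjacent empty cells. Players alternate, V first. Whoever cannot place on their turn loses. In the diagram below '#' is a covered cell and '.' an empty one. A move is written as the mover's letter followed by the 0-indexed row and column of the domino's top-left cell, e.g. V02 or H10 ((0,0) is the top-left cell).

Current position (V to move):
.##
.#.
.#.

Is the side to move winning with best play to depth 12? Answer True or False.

p1 V@[.##/.#./.#.]: V00[###/##./.#.]+1* V10[.##/##./##.]+1 V12[.##/.##/.##]+1
p2 H@[###/##./.#.] terminal -1; root [.##/.#./.#.] d12

V winning at [.##/.#./.#.]: True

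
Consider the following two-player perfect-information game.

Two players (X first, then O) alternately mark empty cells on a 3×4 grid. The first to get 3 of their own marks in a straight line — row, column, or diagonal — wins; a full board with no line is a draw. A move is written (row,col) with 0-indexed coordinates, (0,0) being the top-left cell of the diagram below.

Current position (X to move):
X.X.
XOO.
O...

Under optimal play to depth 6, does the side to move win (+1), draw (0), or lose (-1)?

ply 1, X at X.X./XOO./O... | (0,1)=+1→XXX./XOO./O...*; (0,3)=-1→X.XX/XOO./O...; (1,3)=-1→X.X./XOOX/O...; (2,1)=-1→X.X./XOO./OX..; (2,2)=-1→X.X./XOO./O.X.; (2,3)=-1→X.X./XOO./O..X
ply 2: XXX./XOO./O... is terminal -1 (O); from X.X./XOO./O... depth 6

value(X.X./XOO./O..., X) = +1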